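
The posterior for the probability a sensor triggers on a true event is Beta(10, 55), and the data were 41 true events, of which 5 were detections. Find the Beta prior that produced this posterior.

Beta(5, 19)

Under Beta–binomial conjugacy the posterior parameters are (α+s, β+f).
So α = 10 − 5 = 5 and β = 55 − 36 = 19.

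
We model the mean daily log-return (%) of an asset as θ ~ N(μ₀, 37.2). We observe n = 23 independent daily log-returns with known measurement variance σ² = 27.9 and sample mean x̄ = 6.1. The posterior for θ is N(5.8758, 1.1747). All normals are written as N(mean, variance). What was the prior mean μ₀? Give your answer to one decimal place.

The posterior mean is a precision-weighted average: μ_n = (τ₀μ₀ + τ_data·x̄)/(τ₀+τ_data), with τ₀=1/σ₀² and τ_data=n/σ².
Here τ₀ = 1/37.2 = 0.026882 and τ_data = 23/27.9 = 0.824373, so τ_n = 0.851255.
Rearranging for μ₀: μ₀ = (μ_n·τ_n − τ_data·x̄)/τ₀ = (5.8758·0.851255 − 0.824373·6.1) / 0.026882 = -0.026871/0.026882 ≈ -1.0.

μ₀ = -1.0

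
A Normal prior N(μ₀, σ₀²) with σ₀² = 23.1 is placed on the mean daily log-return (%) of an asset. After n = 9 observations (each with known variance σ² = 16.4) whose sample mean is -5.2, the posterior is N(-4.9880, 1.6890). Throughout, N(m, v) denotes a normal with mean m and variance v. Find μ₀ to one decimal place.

μ₀ = -2.3

The posterior mean is a precision-weighted average: μ_n = (τ₀μ₀ + τ_data·x̄)/(τ₀+τ_data), with τ₀=1/σ₀² and τ_data=n/σ².
Here τ₀ = 1/23.1 = 0.043290 and τ_data = 9/16.4 = 0.548780, so τ_n = 0.592070.
Rearranging for μ₀: μ₀ = (μ_n·τ_n − τ_data·x̄)/τ₀ = (-4.9880·0.592070 − 0.548780·-5.2) / 0.043290 = -0.099589/0.043290 ≈ -2.3.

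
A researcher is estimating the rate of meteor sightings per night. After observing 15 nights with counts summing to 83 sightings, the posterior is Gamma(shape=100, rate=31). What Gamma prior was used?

A Gamma(α, β) prior (rate parametrization) on a Poisson rate with n observations summing to S gives posterior Gamma(α+S, β+n).
So α = 100 − 83 = 17 and β = 31 − 15 = 16.

Gamma(shape=17, rate=16)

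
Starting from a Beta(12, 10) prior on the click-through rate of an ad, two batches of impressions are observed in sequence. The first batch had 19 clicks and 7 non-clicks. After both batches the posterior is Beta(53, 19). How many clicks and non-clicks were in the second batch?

Because Beta–binomial updating is additive in the counts, the combined data contributed (α_post−α_prior, β_post−β_prior) successes and failures.
Total across both batches: 53−12=41 clicks, 19−10=9 non-clicks.
Subtract the first batch: 41−19=22 clicks and 9−7=2 non-clicks.

22 clicks and 2 non-clicks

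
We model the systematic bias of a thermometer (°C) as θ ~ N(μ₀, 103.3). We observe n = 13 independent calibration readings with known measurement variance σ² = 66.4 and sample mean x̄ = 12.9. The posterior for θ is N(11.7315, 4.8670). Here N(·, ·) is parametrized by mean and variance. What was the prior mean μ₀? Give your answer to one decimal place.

With known observation variance, the Normal–Normal posterior has precision τ_n = τ₀ + n/σ² and mean μ_n = (τ₀μ₀ + (n/σ²)x̄)/τ_n.
Here τ₀ = 1/103.3 = 0.009681 and τ_data = 13/66.4 = 0.195783, so τ_n = 0.205464.
Rearranging for μ₀: μ₀ = (μ_n·τ_n − τ_data·x̄)/τ₀ = (11.7315·0.205464 − 0.195783·12.9) / 0.009681 = -0.115200/0.009681 ≈ -11.9.

μ₀ = -11.9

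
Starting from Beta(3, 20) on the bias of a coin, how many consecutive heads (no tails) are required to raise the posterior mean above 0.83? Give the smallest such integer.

After k heads and 0 tails the posterior is Beta(3+k, 20), with mean (3+k)/(3+20+k).
Set (3+k)/(23+k) > 0.83 and solve: k > (0.83·23 − 3)/(1 − 0.83) = 94.647.
The smallest integer exceeding 94.647 is 95.

k = 95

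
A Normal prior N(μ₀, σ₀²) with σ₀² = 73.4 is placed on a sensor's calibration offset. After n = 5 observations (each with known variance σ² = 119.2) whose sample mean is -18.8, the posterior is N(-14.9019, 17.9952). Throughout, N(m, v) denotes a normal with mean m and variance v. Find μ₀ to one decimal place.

With known observation variance, the Normal–Normal posterior has precision τ_n = τ₀ + n/σ² and mean μ_n = (τ₀μ₀ + (n/σ²)x̄)/τ_n.
Here τ₀ = 1/73.4 = 0.013624 and τ_data = 5/119.2 = 0.041946, so τ_n = 0.055570.
Rearranging for μ₀: μ₀ = (μ_n·τ_n − τ_data·x̄)/τ₀ = (-14.9019·0.055570 − 0.041946·-18.8) / 0.013624 = -0.039514/0.013624 ≈ -2.9.

μ₀ = -2.9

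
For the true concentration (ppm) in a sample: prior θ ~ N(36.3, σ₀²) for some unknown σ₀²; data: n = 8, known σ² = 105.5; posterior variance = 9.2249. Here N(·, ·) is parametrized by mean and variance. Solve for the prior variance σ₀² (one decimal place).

For the Normal–Normal model with known σ², precisions add: τ_n = τ₀ + n/σ².
So 1/σ₀² = 1/9.2249 − 8/105.5 = 0.108402 − 0.075829 = 0.032573.
Hence σ₀² = 1/0.032573 ≈ 30.7.

σ₀² = 30.7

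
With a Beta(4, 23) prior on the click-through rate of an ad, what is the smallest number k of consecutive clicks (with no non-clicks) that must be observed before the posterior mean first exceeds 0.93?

k = 302

After k clicks and 0 non-clicks the posterior is Beta(4+k, 23), with mean (4+k)/(4+23+k).
Set (4+k)/(27+k) > 0.93 and solve: k > (0.93·27 − 4)/(1 − 0.93) = 301.571.
The smallest integer exceeding 301.571 is 302, and checking k=302: (306)/(329) = 0.9301 > 0.93.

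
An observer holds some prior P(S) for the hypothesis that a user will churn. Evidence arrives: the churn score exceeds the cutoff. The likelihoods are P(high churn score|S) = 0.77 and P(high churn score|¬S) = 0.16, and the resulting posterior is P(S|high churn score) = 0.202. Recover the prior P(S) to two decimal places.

P(S) = 0.05

Bayes' rule in odds form gives O(S|E) = O(S)·[P(E|S)/P(E|¬S)], hence O(S) = O(S|E)/LR.
Posterior odds = 0.202/(1−0.202) = 0.2531. LR = 0.77/0.16 = 4.8125.
Prior odds = 0.2531/4.8125 = 0.0526, so P(S) = 0.0526/(1+0.0526) ≈ 0.05.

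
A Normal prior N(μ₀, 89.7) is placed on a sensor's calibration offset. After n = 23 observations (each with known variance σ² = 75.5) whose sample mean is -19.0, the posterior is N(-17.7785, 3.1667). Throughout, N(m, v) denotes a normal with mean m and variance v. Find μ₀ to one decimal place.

The posterior mean is a precision-weighted average: μ_n = (τ₀μ₀ + τ_data·x̄)/(τ₀+τ_data), with τ₀=1/σ₀² and τ_data=n/σ².
Here τ₀ = 1/89.7 = 0.011148 and τ_data = 23/75.5 = 0.304636, so τ_n = 0.315784.
Rearranging for μ₀: μ₀ = (μ_n·τ_n − τ_data·x̄)/τ₀ = (-17.7785·0.315784 − 0.304636·-19.0) / 0.011148 = 0.173918/0.011148 ≈ 15.6.

μ₀ = 15.6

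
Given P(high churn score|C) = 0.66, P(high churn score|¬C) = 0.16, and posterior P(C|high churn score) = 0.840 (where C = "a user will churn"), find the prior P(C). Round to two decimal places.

P(C) = 0.56

In odds form, posterior odds = prior odds × likelihood ratio, so prior odds = posterior odds ÷ LR.
Posterior odds = 0.840/(1−0.840) = 5.2500. LR = 0.66/0.16 = 4.1250.
Prior odds = 5.2500/4.1250 = 1.2727, so P(C) = 1.2727/(1+1.2727) ≈ 0.56.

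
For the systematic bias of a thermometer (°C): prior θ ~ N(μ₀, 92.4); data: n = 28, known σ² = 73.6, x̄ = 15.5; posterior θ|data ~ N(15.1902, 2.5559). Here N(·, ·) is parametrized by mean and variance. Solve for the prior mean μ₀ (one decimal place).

The posterior mean is a precision-weighted average: μ_n = (τ₀μ₀ + τ_data·x̄)/(τ₀+τ_data), with τ₀=1/σ₀² and τ_data=n/σ².
Here τ₀ = 1/92.4 = 0.010823 and τ_data = 28/73.6 = 0.380435, so τ_n = 0.391258.
Rearranging for μ₀: μ₀ = (μ_n·τ_n − τ_data·x̄)/τ₀ = (15.1902·0.391258 − 0.380435·15.5) / 0.010823 = 0.046545/0.010823 ≈ 4.3.

μ₀ = 4.3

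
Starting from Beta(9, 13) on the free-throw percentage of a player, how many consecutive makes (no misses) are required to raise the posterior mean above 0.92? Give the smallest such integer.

k = 141

After k makes and 0 misses the posterior is Beta(9+k, 13), with mean (9+k)/(9+13+k).
Set (9+k)/(22+k) > 0.92 and solve: k > (0.92·22 − 9)/(1 − 0.92) = 140.500.
The smallest integer exceeding 140.500 is 141.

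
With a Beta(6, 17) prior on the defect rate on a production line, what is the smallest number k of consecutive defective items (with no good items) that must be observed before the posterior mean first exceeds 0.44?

k = 8

After k defective items and 0 good items the posterior is Beta(6+k, 17), with mean (6+k)/(6+17+k).
Set (6+k)/(23+k) > 0.44 and solve: k > (0.44·23 − 6)/(1 − 0.44) = 7.357.
The smallest integer exceeding 7.357 is 8, and checking k=8: (14)/(31) = 0.4516 > 0.44.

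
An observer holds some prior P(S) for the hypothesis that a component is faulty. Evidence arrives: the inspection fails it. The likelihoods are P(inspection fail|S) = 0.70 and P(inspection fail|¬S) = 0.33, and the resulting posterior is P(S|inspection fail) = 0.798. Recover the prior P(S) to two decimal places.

P(S) = 0.65

Bayes' rule in odds form gives O(S|E) = O(S)·[P(E|S)/P(E|¬S)], hence O(S) = O(S|E)/LR.
Posterior odds = 0.798/(1−0.798) = 3.9505. LR = 0.70/0.33 = 2.1212.
Prior odds = 3.9505/2.1212 = 1.8624, so P(S) = 1.8624/(1+1.8624) ≈ 0.65.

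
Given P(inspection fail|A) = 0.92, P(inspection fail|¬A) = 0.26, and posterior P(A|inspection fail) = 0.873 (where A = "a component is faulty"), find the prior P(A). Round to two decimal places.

P(A) = 0.66

Bayes' rule in odds form gives O(A|E) = O(A)·[P(E|A)/P(E|¬A)], hence O(A) = O(A|E)/LR.
Posterior odds = 0.873/(1−0.873) = 6.8740. LR = 0.92/0.26 = 3.5385.
Prior odds = 6.8740/3.5385 = 1.9426, so P(A) = 1.9426/(1+1.9426) ≈ 0.66.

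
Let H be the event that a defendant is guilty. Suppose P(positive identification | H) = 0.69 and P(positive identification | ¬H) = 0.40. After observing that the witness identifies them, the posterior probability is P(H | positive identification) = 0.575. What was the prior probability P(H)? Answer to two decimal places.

P(H) = 0.44

Bayes' rule in odds form gives O(H|E) = O(H)·[P(E|H)/P(E|¬H)], hence O(H) = O(H|E)/LR.
Posterior odds = 0.575/(1−0.575) = 1.3529. LR = 0.69/0.40 = 1.7250.
Prior odds = 1.3529/1.7250 = 0.7843, so P(H) = 0.7843/(1+0.7843) ≈ 0.44.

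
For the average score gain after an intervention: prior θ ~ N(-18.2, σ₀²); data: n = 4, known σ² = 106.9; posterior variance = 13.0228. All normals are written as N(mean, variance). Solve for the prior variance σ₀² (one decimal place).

Posterior precision equals prior precision plus data precision: 1/σ_n² = 1/σ₀² + n/σ².
So 1/σ₀² = 1/13.0228 − 4/106.9 = 0.076788 − 0.037418 = 0.039370.
Hence σ₀² = 1/0.039370 ≈ 25.4.

σ₀² = 25.4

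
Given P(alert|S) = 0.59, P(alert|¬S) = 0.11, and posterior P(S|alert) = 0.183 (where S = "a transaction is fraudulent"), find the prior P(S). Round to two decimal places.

Bayes' rule in odds form gives O(S|E) = O(S)·[P(E|S)/P(E|¬S)], hence O(S) = O(S|E)/LR.
Posterior odds = 0.183/(1−0.183) = 0.2240. LR = 0.59/0.11 = 5.3636.
Prior odds = 0.2240/5.3636 = 0.0418, so P(S) = 0.0418/(1+0.0418) ≈ 0.04.

P(S) = 0.04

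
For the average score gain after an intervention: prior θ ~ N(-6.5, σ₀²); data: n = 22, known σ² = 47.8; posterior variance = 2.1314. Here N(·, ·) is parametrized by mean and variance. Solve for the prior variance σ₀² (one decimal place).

σ₀² = 112.1

Posterior precision equals prior precision plus data precision: 1/σ_n² = 1/σ₀² + n/σ².
So 1/σ₀² = 1/2.1314 − 22/47.8 = 0.469175 − 0.460251 = 0.008924.
Hence σ₀² = 1/0.008924 ≈ 112.1.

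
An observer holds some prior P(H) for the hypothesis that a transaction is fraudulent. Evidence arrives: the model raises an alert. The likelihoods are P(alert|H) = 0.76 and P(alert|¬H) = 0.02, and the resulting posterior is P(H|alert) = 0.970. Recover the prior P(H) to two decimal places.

P(H) = 0.46

In odds form, posterior odds = prior odds × likelihood ratio, so prior odds = posterior odds ÷ LR.
Posterior odds = 0.970/(1−0.970) = 32.3333. LR = 0.76/0.02 = 38.0000.
Prior odds = 32.3333/38.0000 = 0.8509, so P(H) = 0.8509/(1+0.8509) ≈ 0.46.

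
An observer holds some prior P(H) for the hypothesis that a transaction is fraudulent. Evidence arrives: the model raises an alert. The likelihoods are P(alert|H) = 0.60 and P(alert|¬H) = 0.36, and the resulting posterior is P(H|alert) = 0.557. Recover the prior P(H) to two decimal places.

In odds form, posterior odds = prior odds × likelihood ratio, so prior odds = posterior odds ÷ LR.
Posterior odds = 0.557/(1−0.557) = 1.2573. LR = 0.60/0.36 = 1.6667.
Prior odds = 1.2573/1.6667 = 0.7544, so P(H) = 0.7544/(1+0.7544) ≈ 0.43.

P(H) = 0.43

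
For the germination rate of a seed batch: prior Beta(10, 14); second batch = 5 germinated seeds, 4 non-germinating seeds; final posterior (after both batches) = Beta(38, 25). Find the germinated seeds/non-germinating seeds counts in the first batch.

Sequential conjugate updates are equivalent to a single update on the pooled data, so total successes = posterior α − prior α and total failures = posterior β − prior β.
Total across both batches: 38−10=28 germinated seeds, 25−14=11 non-germinating seeds.
Subtract the second batch: 28−5=23 germinated seeds and 11−4=7 non-germinating seeds.

23 germinated seeds and 7 non-germinating seeds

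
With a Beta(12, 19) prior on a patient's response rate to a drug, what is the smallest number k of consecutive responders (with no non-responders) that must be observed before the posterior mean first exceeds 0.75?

k = 46

After k responders and 0 non-responders the posterior is Beta(12+k, 19), with mean (12+k)/(12+19+k).
Set (12+k)/(31+k) > 0.75 and solve: k > (0.75·31 − 12)/(1 − 0.75) = 45.000.
The smallest integer exceeding 45.000 is 46.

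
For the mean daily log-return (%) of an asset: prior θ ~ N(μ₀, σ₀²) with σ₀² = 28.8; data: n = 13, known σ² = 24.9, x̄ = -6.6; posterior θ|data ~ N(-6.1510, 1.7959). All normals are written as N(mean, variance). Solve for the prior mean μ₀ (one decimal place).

The posterior mean is a precision-weighted average: μ_n = (τ₀μ₀ + τ_data·x̄)/(τ₀+τ_data), with τ₀=1/σ₀² and τ_data=n/σ².
Here τ₀ = 1/28.8 = 0.034722 and τ_data = 13/24.9 = 0.522088, so τ_n = 0.556810.
Rearranging for μ₀: μ₀ = (μ_n·τ_n − τ_data·x̄)/τ₀ = (-6.1510·0.556810 − 0.522088·-6.6) / 0.034722 = 0.020842/0.034722 ≈ 0.6.

μ₀ = 0.6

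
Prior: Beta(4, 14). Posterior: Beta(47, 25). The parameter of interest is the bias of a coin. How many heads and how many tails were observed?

Under Beta–binomial conjugacy the posterior parameters are (α+s, β+f).
So s = 47 − 4 = 43 and f = 25 − 14 = 11.

43 heads and 11 tails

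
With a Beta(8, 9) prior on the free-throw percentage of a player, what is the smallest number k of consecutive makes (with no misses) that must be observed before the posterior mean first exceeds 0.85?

After k makes and 0 misses the posterior is Beta(8+k, 9), with mean (8+k)/(8+9+k).
Set (8+k)/(17+k) > 0.85 and solve: k > (0.85·17 − 8)/(1 − 0.85) = 43.000.
The smallest integer exceeding 43.000 is 44.

k = 44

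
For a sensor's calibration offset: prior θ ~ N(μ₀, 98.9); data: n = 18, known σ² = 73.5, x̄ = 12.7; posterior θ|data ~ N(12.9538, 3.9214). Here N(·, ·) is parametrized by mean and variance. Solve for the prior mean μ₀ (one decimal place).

μ₀ = 19.1

The posterior mean is a precision-weighted average: μ_n = (τ₀μ₀ + τ_data·x̄)/(τ₀+τ_data), with τ₀=1/σ₀² and τ_data=n/σ².
Here τ₀ = 1/98.9 = 0.010111 and τ_data = 18/73.5 = 0.244898, so τ_n = 0.255009.
Rearranging for μ₀: μ₀ = (μ_n·τ_n − τ_data·x̄)/τ₀ = (12.9538·0.255009 − 0.244898·12.7) / 0.010111 = 0.193131/0.010111 ≈ 19.1.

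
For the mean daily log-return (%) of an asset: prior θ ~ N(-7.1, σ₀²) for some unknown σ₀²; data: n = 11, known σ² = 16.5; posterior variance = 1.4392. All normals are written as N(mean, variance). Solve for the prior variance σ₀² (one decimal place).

For the Normal–Normal model with known σ², precisions add: τ_n = τ₀ + n/σ².
So 1/σ₀² = 1/1.4392 − 11/16.5 = 0.694830 − 0.666667 = 0.028163.
Hence σ₀² = 1/0.028163 ≈ 35.5.

σ₀² = 35.5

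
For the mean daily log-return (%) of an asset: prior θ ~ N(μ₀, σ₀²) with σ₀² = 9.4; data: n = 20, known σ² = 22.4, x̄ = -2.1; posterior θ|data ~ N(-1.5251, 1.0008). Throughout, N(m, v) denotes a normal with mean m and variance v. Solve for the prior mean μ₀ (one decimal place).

With known observation variance, the Normal–Normal posterior has precision τ_n = τ₀ + n/σ² and mean μ_n = (τ₀μ₀ + (n/σ²)x̄)/τ_n.
Here τ₀ = 1/9.4 = 0.106383 and τ_data = 20/22.4 = 0.892857, so τ_n = 0.999240.
Rearranging for μ₀: μ₀ = (μ_n·τ_n − τ_data·x̄)/τ₀ = (-1.5251·0.999240 − 0.892857·-2.1) / 0.106383 = 0.351059/0.106383 ≈ 3.3.

μ₀ = 3.3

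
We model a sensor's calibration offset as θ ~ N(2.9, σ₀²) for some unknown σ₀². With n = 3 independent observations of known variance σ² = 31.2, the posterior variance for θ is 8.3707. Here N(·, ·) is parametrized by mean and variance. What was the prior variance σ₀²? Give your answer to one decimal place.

For the Normal–Normal model with known σ², precisions add: τ_n = τ₀ + n/σ².
So 1/σ₀² = 1/8.3707 − 3/31.2 = 0.119464 − 0.096154 = 0.023310.
Hence σ₀² = 1/0.023310 ≈ 42.9.

σ₀² = 42.9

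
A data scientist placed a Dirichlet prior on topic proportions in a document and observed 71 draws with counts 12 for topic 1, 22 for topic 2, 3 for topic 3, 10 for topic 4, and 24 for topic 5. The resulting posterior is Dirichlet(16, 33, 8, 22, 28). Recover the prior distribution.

For a Dirichlet(α) prior with multinomial counts c, the posterior is Dirichlet(α + c) componentwise.
Subtract each count from the matching posterior parameter: 16−12=4, 33−22=11, 8−3=5, 22−10=12, 28−24=4.

Dirichlet(4, 11, 5, 12, 4)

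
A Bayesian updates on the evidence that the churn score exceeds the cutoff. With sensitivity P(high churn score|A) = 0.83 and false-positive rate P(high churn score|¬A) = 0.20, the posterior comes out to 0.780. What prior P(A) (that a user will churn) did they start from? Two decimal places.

Bayes' rule in odds form gives O(A|E) = O(A)·[P(E|A)/P(E|¬A)], hence O(A) = O(A|E)/LR.
Posterior odds = 0.780/(1−0.780) = 3.5455. LR = 0.83/0.20 = 4.1500.
Prior odds = 3.5455/4.1500 = 0.8543, so P(A) = 0.8543/(1+0.8543) ≈ 0.46.

P(A) = 0.46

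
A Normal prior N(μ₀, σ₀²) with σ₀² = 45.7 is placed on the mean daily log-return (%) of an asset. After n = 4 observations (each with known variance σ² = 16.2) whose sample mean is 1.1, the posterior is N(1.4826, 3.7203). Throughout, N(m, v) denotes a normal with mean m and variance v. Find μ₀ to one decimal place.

μ₀ = 5.8

With known observation variance, the Normal–Normal posterior has precision τ_n = τ₀ + n/σ² and mean μ_n = (τ₀μ₀ + (n/σ²)x̄)/τ_n.
Here τ₀ = 1/45.7 = 0.021882 and τ_data = 4/16.2 = 0.246914, so τ_n = 0.268796.
Rearranging for μ₀: μ₀ = (μ_n·τ_n − τ_data·x̄)/τ₀ = (1.4826·0.268796 − 0.246914·1.1) / 0.021882 = 0.126912/0.021882 ≈ 5.8.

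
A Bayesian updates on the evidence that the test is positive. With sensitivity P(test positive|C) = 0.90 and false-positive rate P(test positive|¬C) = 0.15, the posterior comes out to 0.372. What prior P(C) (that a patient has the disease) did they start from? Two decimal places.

In odds form, posterior odds = prior odds × likelihood ratio, so prior odds = posterior odds ÷ LR.
Posterior odds = 0.372/(1−0.372) = 0.5924. LR = 0.90/0.15 = 6.0000.
Prior odds = 0.5924/6.0000 = 0.0987, so P(C) = 0.0987/(1+0.0987) ≈ 0.09.

P(C) = 0.09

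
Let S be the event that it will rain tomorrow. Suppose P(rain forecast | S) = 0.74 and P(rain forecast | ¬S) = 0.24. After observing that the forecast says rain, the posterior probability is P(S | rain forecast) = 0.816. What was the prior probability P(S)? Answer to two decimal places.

Bayes' rule in odds form gives O(S|E) = O(S)·[P(E|S)/P(E|¬S)], hence O(S) = O(S|E)/LR.
Posterior odds = 0.816/(1−0.816) = 4.4348. LR = 0.74/0.24 = 3.0833.
Prior odds = 4.4348/3.0833 = 1.4383, so P(S) = 1.4383/(1+1.4383) ≈ 0.59.

P(S) = 0.59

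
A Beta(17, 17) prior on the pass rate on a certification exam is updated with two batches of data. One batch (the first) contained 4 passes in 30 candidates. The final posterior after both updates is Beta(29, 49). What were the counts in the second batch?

8 passes and 6 failures

Because Beta–binomial updating is additive in the counts, the combined data contributed (α_post−α_prior, β_post−β_prior) successes and failures.
Total across both batches: 29−17=12 passes, 49−17=32 failures.
Subtract the first batch: 12−4=8 passes and 32−26=6 failures.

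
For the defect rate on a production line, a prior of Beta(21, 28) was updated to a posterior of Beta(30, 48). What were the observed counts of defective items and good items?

9 defective items and 20 good items

Beta is conjugate to the binomial likelihood: posterior = Beta(α+s, β+f).
So s = 30 − 21 = 9 and f = 48 − 28 = 20.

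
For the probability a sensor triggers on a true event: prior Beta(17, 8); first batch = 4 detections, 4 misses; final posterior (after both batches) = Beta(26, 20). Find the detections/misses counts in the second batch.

Because Beta–binomial updating is additive in the counts, the combined data contributed (α_post−α_prior, β_post−β_prior) successes and failures.
Total across both batches: 26−17=9 detections, 20−8=12 misses.
Subtract the first batch: 9−4=5 detections and 12−4=8 misses.

5 detections and 8 misses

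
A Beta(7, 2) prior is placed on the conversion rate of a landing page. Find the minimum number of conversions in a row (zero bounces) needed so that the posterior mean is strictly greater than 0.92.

After k conversions and 0 bounces the posterior is Beta(7+k, 2), with mean (7+k)/(7+2+k).
Set (7+k)/(9+k) > 0.92 and solve: k > (0.92·9 − 7)/(1 − 0.92) = 16.000.
The smallest integer exceeding 16.000 is 17, and checking k=17: (24)/(26) = 0.9231 > 0.92.

k = 17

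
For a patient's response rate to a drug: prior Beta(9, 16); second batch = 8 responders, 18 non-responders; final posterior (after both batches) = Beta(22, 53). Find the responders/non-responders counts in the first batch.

Because Beta–binomial updating is additive in the counts, the combined data contributed (α_post−α_prior, β_post−β_prior) successes and failures.
Total across both batches: 22−9=13 responders, 53−16=37 non-responders.
Subtract the second batch: 13−8=5 responders and 37−18=19 non-responders.

5 responders and 19 non-responders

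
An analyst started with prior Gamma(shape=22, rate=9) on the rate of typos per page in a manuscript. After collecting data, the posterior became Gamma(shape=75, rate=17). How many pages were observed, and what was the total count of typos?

Gamma–Poisson conjugacy: posterior shape = α + Σxᵢ, posterior rate = β + n.
Matching: Σxᵢ = 75 − 22 = 53 and n = 17 − 9 = 8.

n = 8 pages with total 53 typos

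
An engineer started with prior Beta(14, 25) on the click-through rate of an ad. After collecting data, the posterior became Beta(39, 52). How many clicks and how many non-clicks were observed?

25 clicks and 27 non-clicks

A Beta(α, β) prior with s successes and f failures in binomial data gives a Beta(α+s, β+f) posterior.
So s = 39 − 14 = 25 and f = 52 − 25 = 27.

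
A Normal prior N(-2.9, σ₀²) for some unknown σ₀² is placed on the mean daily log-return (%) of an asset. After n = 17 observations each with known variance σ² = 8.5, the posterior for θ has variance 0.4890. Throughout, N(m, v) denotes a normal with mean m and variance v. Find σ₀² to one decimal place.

σ₀² = 22.2

Posterior precision equals prior precision plus data precision: 1/σ_n² = 1/σ₀² + n/σ².
So 1/σ₀² = 1/0.4890 − 17/8.5 = 2.044990 − 2.000000 = 0.044990.
Hence σ₀² = 1/0.044990 ≈ 22.2.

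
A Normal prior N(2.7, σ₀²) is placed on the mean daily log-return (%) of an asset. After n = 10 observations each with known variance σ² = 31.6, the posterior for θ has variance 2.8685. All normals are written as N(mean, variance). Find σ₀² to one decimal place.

Posterior precision equals prior precision plus data precision: 1/σ_n² = 1/σ₀² + n/σ².
So 1/σ₀² = 1/2.8685 − 10/31.6 = 0.348614 − 0.316456 = 0.032158.
Hence σ₀² = 1/0.032158 ≈ 31.1.

σ₀² = 31.1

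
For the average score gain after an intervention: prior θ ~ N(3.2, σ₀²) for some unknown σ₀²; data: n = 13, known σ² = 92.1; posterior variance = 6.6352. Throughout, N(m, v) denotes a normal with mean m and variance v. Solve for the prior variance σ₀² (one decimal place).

σ₀² = 104.6

Posterior precision equals prior precision plus data precision: 1/σ_n² = 1/σ₀² + n/σ².
So 1/σ₀² = 1/6.6352 − 13/92.1 = 0.150711 − 0.141151 = 0.009560.
Hence σ₀² = 1/0.009560 ≈ 104.6.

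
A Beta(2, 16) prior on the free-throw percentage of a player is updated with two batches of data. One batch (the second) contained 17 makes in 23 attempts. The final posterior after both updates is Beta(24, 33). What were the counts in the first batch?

5 makes and 11 misses

Because Beta–binomial updating is additive in the counts, the combined data contributed (α_post−α_prior, β_post−β_prior) successes and failures.
Total across both batches: 24−2=22 makes, 33−16=17 misses.
Subtract the second batch: 22−17=5 makes and 17−6=11 misses.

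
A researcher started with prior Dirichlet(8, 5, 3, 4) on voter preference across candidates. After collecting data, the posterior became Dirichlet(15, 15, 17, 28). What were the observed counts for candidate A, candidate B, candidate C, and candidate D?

For a Dirichlet(α) prior with multinomial counts c, the posterior is Dirichlet(α + c) componentwise.
Counts are posterior − prior componentwise: 15−8=7, 15−5=10, 17−3=14, 28−4=24.

counts (7, 10, 14, 24)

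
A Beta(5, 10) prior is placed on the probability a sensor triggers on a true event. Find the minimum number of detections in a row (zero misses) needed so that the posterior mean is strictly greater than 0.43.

k = 3

After k detections and 0 misses the posterior is Beta(5+k, 10), with mean (5+k)/(5+10+k).
Set (5+k)/(15+k) > 0.43 and solve: k > (0.43·15 − 5)/(1 − 0.43) = 2.544.
The smallest integer exceeding 2.544 is 3, and checking k=3: (8)/(18) = 0.4444 > 0.43.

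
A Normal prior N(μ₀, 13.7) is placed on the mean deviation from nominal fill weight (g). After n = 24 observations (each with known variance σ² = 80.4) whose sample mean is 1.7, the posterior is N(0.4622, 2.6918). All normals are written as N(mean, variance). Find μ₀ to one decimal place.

With known observation variance, the Normal–Normal posterior has precision τ_n = τ₀ + n/σ² and mean μ_n = (τ₀μ₀ + (n/σ²)x̄)/τ_n.
Here τ₀ = 1/13.7 = 0.072993 and τ_data = 24/80.4 = 0.298507, so τ_n = 0.371500.
Rearranging for μ₀: μ₀ = (μ_n·τ_n − τ_data·x̄)/τ₀ = (0.4622·0.371500 − 0.298507·1.7) / 0.072993 = -0.335755/0.072993 ≈ -4.6.

μ₀ = -4.6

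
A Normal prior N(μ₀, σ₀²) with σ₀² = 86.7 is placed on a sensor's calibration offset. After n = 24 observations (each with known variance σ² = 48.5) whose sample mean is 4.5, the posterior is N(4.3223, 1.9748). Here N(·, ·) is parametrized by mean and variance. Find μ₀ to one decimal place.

μ₀ = -3.3

The posterior mean is a precision-weighted average: μ_n = (τ₀μ₀ + τ_data·x̄)/(τ₀+τ_data), with τ₀=1/σ₀² and τ_data=n/σ².
Here τ₀ = 1/86.7 = 0.011534 and τ_data = 24/48.5 = 0.494845, so τ_n = 0.506379.
Rearranging for μ₀: μ₀ = (μ_n·τ_n − τ_data·x̄)/τ₀ = (4.3223·0.506379 − 0.494845·4.5) / 0.011534 = -0.038081/0.011534 ≈ -3.3.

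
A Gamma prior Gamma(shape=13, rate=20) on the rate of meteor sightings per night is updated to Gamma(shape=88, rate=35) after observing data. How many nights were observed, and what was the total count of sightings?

n = 15 nights with total 75 sightings

Gamma–Poisson conjugacy: posterior shape = α + Σxᵢ, posterior rate = β + n.
Matching: Σxᵢ = 88 − 13 = 75 and n = 35 − 20 = 15.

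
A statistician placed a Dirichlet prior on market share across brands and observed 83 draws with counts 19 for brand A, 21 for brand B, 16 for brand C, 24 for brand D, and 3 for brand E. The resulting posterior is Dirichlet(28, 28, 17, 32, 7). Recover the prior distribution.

Dirichlet(9, 7, 1, 8, 4)

For a Dirichlet(α) prior with multinomial counts c, the posterior is Dirichlet(α + c) componentwise.
Subtract each count from the matching posterior parameter: 28−19=9, 28−21=7, 17−16=1, 32−24=8, 7−3=4.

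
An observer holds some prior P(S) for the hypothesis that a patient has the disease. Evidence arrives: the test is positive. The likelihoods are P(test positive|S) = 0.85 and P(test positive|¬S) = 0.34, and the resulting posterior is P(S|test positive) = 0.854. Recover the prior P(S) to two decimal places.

In odds form, posterior odds = prior odds × likelihood ratio, so prior odds = posterior odds ÷ LR.
Posterior odds = 0.854/(1−0.854) = 5.8493. LR = 0.85/0.34 = 2.5000.
Prior odds = 5.8493/2.5000 = 2.3397, so P(S) = 2.3397/(1+2.3397) ≈ 0.70.

P(S) = 0.70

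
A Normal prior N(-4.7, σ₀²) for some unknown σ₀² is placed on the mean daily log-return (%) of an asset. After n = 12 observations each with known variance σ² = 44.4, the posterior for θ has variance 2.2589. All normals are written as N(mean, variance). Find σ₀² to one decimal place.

Posterior precision equals prior precision plus data precision: 1/σ_n² = 1/σ₀² + n/σ².
So 1/σ₀² = 1/2.2589 − 12/44.4 = 0.442693 − 0.270270 = 0.172423.
Hence σ₀² = 1/0.172423 ≈ 5.8.

σ₀² = 5.8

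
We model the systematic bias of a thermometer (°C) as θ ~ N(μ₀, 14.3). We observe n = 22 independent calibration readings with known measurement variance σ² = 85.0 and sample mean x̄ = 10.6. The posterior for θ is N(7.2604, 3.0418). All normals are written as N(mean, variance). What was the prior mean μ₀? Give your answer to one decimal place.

μ₀ = -5.1

With known observation variance, the Normal–Normal posterior has precision τ_n = τ₀ + n/σ² and mean μ_n = (τ₀μ₀ + (n/σ²)x̄)/τ_n.
Here τ₀ = 1/14.3 = 0.069930 and τ_data = 22/85.0 = 0.258824, so τ_n = 0.328754.
Rearranging for μ₀: μ₀ = (μ_n·τ_n − τ_data·x̄)/τ₀ = (7.2604·0.328754 − 0.258824·10.6) / 0.069930 = -0.356649/0.069930 ≈ -5.1.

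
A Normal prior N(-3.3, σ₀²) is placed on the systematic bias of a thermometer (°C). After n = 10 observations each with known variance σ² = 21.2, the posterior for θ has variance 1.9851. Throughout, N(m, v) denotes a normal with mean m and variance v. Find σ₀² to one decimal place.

For the Normal–Normal model with known σ², precisions add: τ_n = τ₀ + n/σ².
So 1/σ₀² = 1/1.9851 − 10/21.2 = 0.503753 − 0.471698 = 0.032055.
Hence σ₀² = 1/0.032055 ≈ 31.2.

σ₀² = 31.2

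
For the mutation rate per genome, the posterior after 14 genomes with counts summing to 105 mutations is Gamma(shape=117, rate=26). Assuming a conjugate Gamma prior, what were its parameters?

A Gamma(α, β) prior (rate parametrization) on a Poisson rate with n observations summing to S gives posterior Gamma(α+S, β+n).
So α = 117 − 105 = 12 and β = 26 − 14 = 12.

Gamma(shape=12, rate=12)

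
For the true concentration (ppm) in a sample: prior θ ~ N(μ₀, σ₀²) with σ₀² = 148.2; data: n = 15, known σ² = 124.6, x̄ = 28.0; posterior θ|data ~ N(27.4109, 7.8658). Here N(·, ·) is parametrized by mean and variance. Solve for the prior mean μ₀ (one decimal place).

With known observation variance, the Normal–Normal posterior has precision τ_n = τ₀ + n/σ² and mean μ_n = (τ₀μ₀ + (n/σ²)x̄)/τ_n.
Here τ₀ = 1/148.2 = 0.006748 and τ_data = 15/124.6 = 0.120385, so τ_n = 0.127133.
Rearranging for μ₀: μ₀ = (μ_n·τ_n − τ_data·x̄)/τ₀ = (27.4109·0.127133 − 0.120385·28.0) / 0.006748 = 0.114050/0.006748 ≈ 16.9.

μ₀ = 16.9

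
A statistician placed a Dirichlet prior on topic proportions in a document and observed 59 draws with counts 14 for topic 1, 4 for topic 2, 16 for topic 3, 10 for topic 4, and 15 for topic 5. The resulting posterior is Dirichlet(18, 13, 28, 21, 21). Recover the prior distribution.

Dirichlet(4, 9, 12, 11, 6)

For a Dirichlet(α) prior with multinomial counts c, the posterior is Dirichlet(α + c) componentwise.
Subtract each count from the matching posterior parameter: 18−14=4, 13−4=9, 28−16=12, 21−10=11, 21−15=6.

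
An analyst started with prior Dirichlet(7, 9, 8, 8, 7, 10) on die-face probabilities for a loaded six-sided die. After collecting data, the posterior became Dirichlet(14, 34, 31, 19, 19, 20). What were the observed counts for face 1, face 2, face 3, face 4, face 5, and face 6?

For a Dirichlet(α) prior with multinomial counts c, the posterior is Dirichlet(α + c) componentwise.
Counts are posterior − prior componentwise: 14−7=7, 34−9=25, 31−8=23, 19−8=11, 19−7=12, 20−10=10.

counts (7, 25, 23, 11, 12, 10)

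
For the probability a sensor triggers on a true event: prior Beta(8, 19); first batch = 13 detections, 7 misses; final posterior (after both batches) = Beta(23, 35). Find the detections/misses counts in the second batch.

Sequential conjugate updates are equivalent to a single update on the pooled data, so total successes = posterior α − prior α and total failures = posterior β − prior β.
Total across both batches: 23−8=15 detections, 35−19=16 misses.
Subtract the first batch: 15−13=2 detections and 16−7=9 misses.

2 detections and 9 misses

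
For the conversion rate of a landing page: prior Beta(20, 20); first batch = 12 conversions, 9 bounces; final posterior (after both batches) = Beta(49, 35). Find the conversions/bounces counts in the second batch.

17 conversions and 6 bounces

Sequential conjugate updates are equivalent to a single update on the pooled data, so total successes = posterior α − prior α and total failures = posterior β − prior β.
Total across both batches: 49−20=29 conversions, 35−20=15 bounces.
Subtract the first batch: 29−12=17 conversions and 15−9=6 bounces.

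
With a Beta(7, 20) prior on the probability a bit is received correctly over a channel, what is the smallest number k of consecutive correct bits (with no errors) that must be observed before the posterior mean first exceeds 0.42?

After k correct bits and 0 errors the posterior is Beta(7+k, 20), with mean (7+k)/(7+20+k).
Set (7+k)/(27+k) > 0.42 and solve: k > (0.42·27 − 7)/(1 − 0.42) = 7.483.
The smallest integer exceeding 7.483 is 8.

k = 8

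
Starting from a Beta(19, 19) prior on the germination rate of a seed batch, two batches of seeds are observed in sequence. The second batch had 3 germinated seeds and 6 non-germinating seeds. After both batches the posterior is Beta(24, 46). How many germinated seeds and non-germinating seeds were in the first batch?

Sequential conjugate updates are equivalent to a single update on the pooled data, so total successes = posterior α − prior α and total failures = posterior β − prior β.
Total across both batches: 24−19=5 germinated seeds, 46−19=27 non-germinating seeds.
Subtract the second batch: 5−3=2 germinated seeds and 27−6=21 non-germinating seeds.

2 germinated seeds and 21 non-germinating seeds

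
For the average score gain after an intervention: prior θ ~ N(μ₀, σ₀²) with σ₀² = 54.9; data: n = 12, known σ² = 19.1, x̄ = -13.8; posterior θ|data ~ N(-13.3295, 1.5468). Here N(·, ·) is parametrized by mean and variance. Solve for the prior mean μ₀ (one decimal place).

μ₀ = 2.9

With known observation variance, the Normal–Normal posterior has precision τ_n = τ₀ + n/σ² and mean μ_n = (τ₀μ₀ + (n/σ²)x̄)/τ_n.
Here τ₀ = 1/54.9 = 0.018215 and τ_data = 12/19.1 = 0.628272, so τ_n = 0.646487.
Rearranging for μ₀: μ₀ = (μ_n·τ_n − τ_data·x̄)/τ₀ = (-13.3295·0.646487 − 0.628272·-13.8) / 0.018215 = 0.052805/0.018215 ≈ 2.9.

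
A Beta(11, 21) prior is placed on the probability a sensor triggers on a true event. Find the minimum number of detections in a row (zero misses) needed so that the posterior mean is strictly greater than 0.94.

k = 319

After k detections and 0 misses the posterior is Beta(11+k, 21), with mean (11+k)/(11+21+k).
Set (11+k)/(32+k) > 0.94 and solve: k > (0.94·32 − 11)/(1 − 0.94) = 318.000.
The smallest integer exceeding 318.000 is 319.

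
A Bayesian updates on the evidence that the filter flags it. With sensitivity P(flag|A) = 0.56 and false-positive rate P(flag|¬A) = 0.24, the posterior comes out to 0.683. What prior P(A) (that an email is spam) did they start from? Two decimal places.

Bayes' rule in odds form gives O(A|E) = O(A)·[P(E|A)/P(E|¬A)], hence O(A) = O(A|E)/LR.
Posterior odds = 0.683/(1−0.683) = 2.1546. LR = 0.56/0.24 = 2.3333.
Prior odds = 2.1546/2.3333 = 0.9234, so P(A) = 0.9234/(1+0.9234) ≈ 0.48.

P(A) = 0.48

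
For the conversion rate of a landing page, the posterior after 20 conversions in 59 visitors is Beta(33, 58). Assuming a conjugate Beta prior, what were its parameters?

A Beta(α, β) prior with s successes and f failures in binomial data gives a Beta(α+s, β+f) posterior.
So α = 33 − 20 = 13 and β = 58 − 39 = 19.

Beta(13, 19)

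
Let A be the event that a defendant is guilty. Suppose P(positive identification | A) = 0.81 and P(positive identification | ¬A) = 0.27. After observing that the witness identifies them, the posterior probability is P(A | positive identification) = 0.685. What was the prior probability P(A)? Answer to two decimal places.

In odds form, posterior odds = prior odds × likelihood ratio, so prior odds = posterior odds ÷ LR.
Posterior odds = 0.685/(1−0.685) = 2.1746. LR = 0.81/0.27 = 3.0000.
Prior odds = 2.1746/3.0000 = 0.7249, so P(A) = 0.7249/(1+0.7249) ≈ 0.42.

P(A) = 0.42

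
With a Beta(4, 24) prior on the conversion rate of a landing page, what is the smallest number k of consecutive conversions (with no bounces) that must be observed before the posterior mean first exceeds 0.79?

k = 87

After k conversions and 0 bounces the posterior is Beta(4+k, 24), with mean (4+k)/(4+24+k).
Set (4+k)/(28+k) > 0.79 and solve: k > (0.79·28 − 4)/(1 − 0.79) = 86.286.
The smallest integer exceeding 86.286 is 87, and checking k=87: (91)/(115) = 0.7913 > 0.79.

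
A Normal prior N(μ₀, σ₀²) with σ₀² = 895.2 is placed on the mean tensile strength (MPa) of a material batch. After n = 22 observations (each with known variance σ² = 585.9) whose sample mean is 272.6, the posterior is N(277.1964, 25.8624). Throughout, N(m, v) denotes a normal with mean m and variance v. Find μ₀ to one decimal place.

With known observation variance, the Normal–Normal posterior has precision τ_n = τ₀ + n/σ² and mean μ_n = (τ₀μ₀ + (n/σ²)x̄)/τ_n.
Here τ₀ = 1/895.2 = 0.001117 and τ_data = 22/585.9 = 0.037549, so τ_n = 0.038666.
Rearranging for μ₀: μ₀ = (μ_n·τ_n − τ_data·x̄)/τ₀ = (277.1964·0.038666 − 0.037549·272.6) / 0.001117 = 0.482219/0.001117 ≈ 431.7.

μ₀ = 431.7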